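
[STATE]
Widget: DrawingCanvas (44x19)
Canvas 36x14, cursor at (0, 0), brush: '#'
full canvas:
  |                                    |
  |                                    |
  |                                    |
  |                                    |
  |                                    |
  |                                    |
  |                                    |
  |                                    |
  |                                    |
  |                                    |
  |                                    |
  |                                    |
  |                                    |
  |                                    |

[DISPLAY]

+                                           
                                            
                                            
                                            
                                            
                                            
                                            
                                            
                                            
                                            
                                            
                                            
                                            
                                            
                                            
                                            
                                            
                                            
                                            


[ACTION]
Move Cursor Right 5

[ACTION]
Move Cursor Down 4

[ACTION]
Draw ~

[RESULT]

                                            
                                            
                                            
                                            
     ~                                      
                                            
                                            
                                            
                                            
                                            
                                            
                                            
                                            
                                            
                                            
                                            
                                            
                                            
                                            


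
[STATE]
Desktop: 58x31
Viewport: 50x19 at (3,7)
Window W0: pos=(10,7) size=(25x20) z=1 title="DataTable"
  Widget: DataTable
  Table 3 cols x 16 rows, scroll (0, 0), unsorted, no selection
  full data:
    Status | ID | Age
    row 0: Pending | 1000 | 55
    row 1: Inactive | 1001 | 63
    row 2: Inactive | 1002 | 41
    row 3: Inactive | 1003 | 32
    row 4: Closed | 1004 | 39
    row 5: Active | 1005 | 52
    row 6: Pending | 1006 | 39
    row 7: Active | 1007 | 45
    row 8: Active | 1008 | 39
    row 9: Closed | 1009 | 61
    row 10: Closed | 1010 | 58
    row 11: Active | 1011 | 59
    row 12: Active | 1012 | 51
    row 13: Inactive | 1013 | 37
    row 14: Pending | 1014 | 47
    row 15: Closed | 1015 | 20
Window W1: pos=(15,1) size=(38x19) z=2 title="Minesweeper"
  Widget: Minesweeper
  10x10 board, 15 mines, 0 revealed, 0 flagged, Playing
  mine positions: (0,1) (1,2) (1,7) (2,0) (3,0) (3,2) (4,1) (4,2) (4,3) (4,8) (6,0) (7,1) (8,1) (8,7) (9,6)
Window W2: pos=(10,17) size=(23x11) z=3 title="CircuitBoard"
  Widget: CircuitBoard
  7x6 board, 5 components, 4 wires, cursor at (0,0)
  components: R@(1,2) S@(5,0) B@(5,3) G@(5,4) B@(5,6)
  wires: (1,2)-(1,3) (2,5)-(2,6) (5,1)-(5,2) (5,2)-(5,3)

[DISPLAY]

       ┏━━━━┃■■■■■■■■■■                          ┃
       ┃ Dat┃■■■■■■■■■■                          ┃
       ┠────┃■■■■■■■■■■                          ┃
       ┃Stat┃■■■■■■■■■■                          ┃
       ┃────┃■■■■■■■■■■                          ┃
       ┃Pend┃■■■■■■■■■■                          ┃
       ┃Inac┃■■■■■■■■■■                          ┃
       ┃Inac┃                                    ┃
       ┃Inac┃                                    ┃
       ┃Clos┃                                    ┃
       ┏━━━━━━━━━━━━━━━━━━━━━┓                   ┃
       ┃ CircuitBoard        ┃                   ┃
       ┠─────────────────────┨━━━━━━━━━━━━━━━━━━━┛
       ┃   0 1 2 3 4 5 6     ┃ ┃                  
       ┃0  [.]               ┃ ┃                  
       ┃                     ┃ ┃                  
       ┃1           R ─ ·    ┃ ┃                  
       ┃                     ┃ ┃                  
       ┃2                    ┃ ┃                  


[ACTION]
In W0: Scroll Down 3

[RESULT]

       ┏━━━━┃■■■■■■■■■■                          ┃
       ┃ Dat┃■■■■■■■■■■                          ┃
       ┠────┃■■■■■■■■■■                          ┃
       ┃Stat┃■■■■■■■■■■                          ┃
       ┃────┃■■■■■■■■■■                          ┃
       ┃Inac┃■■■■■■■■■■                          ┃
       ┃Inac┃■■■■■■■■■■                          ┃
       ┃Clos┃                                    ┃
       ┃Acti┃                                    ┃
       ┃Pend┃                                    ┃
       ┏━━━━━━━━━━━━━━━━━━━━━┓                   ┃
       ┃ CircuitBoard        ┃                   ┃
       ┠─────────────────────┨━━━━━━━━━━━━━━━━━━━┛
       ┃   0 1 2 3 4 5 6     ┃ ┃                  
       ┃0  [.]               ┃ ┃                  
       ┃                     ┃ ┃                  
       ┃1           R ─ ·    ┃ ┃                  
       ┃                     ┃ ┃                  
       ┃2                    ┃ ┃                  


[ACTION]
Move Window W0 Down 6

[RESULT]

            ┃■■■■■■■■■■                          ┃
            ┃■■■■■■■■■■                          ┃
            ┃■■■■■■■■■■                          ┃
            ┃■■■■■■■■■■                          ┃
       ┏━━━━┃■■■■■■■■■■                          ┃
       ┃ Dat┃■■■■■■■■■■                          ┃
       ┠────┃■■■■■■■■■■                          ┃
       ┃Stat┃                                    ┃
       ┃────┃                                    ┃
       ┃Inac┃                                    ┃
       ┏━━━━━━━━━━━━━━━━━━━━━┓                   ┃
       ┃ CircuitBoard        ┃                   ┃
       ┠─────────────────────┨━━━━━━━━━━━━━━━━━━━┛
       ┃   0 1 2 3 4 5 6     ┃ ┃                  
       ┃0  [.]               ┃ ┃                  
       ┃                     ┃ ┃                  
       ┃1           R ─ ·    ┃ ┃                  
       ┃                     ┃ ┃                  
       ┃2                    ┃ ┃                  


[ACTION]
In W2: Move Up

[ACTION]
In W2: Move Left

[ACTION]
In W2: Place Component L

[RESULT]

            ┃■■■■■■■■■■                          ┃
            ┃■■■■■■■■■■                          ┃
            ┃■■■■■■■■■■                          ┃
            ┃■■■■■■■■■■                          ┃
       ┏━━━━┃■■■■■■■■■■                          ┃
       ┃ Dat┃■■■■■■■■■■                          ┃
       ┠────┃■■■■■■■■■■                          ┃
       ┃Stat┃                                    ┃
       ┃────┃                                    ┃
       ┃Inac┃                                    ┃
       ┏━━━━━━━━━━━━━━━━━━━━━┓                   ┃
       ┃ CircuitBoard        ┃                   ┃
       ┠─────────────────────┨━━━━━━━━━━━━━━━━━━━┛
       ┃   0 1 2 3 4 5 6     ┃ ┃                  
       ┃0  [L]               ┃ ┃                  
       ┃                     ┃ ┃                  
       ┃1           R ─ ·    ┃ ┃                  
       ┃                     ┃ ┃                  
       ┃2                    ┃ ┃                  


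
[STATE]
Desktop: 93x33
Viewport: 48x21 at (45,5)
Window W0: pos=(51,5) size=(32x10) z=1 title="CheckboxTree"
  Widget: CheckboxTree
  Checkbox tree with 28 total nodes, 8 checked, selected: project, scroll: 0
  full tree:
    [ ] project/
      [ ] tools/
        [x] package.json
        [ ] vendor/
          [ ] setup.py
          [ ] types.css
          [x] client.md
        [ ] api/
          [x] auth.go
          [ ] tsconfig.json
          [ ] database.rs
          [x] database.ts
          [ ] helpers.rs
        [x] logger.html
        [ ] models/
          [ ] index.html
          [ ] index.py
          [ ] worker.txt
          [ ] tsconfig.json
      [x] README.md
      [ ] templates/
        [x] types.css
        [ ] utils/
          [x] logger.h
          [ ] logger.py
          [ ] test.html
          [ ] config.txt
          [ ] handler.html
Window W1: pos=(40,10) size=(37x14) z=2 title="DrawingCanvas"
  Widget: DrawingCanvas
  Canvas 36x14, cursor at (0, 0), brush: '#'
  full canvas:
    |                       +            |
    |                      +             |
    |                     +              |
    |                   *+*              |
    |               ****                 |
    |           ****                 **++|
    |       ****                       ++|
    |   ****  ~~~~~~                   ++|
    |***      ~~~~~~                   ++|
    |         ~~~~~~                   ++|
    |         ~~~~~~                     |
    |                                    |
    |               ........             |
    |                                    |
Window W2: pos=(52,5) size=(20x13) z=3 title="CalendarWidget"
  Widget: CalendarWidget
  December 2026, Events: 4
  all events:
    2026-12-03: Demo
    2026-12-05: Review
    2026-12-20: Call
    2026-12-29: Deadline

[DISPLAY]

      ┏┏━━━━━━━━━━━━━━━━━━┓━━━━━━━━━━┓          
      ┃┃ CalendarWidget   ┃          ┃          
      ┠┠──────────────────┨──────────┨          
      ┃┃  December 2026   ┃          ┃          
      ┃┃Mo Tu We Th Fr Sa ┃          ┃          
━━━━━━━┃    1  2  3*  4  5┃━━━━┓     ┃          
wingCan┃ 7  8  9 10 11 12 ┃    ┃     ┃          
───────┃14 15 16 17 18 19 ┃────┨     ┃          
       ┃21 22 23 24 25 26 ┃    ┃     ┃          
       ┃28 29* 30 31      ┃    ┃━━━━━┛          
       ┃                  ┃    ┃                
       ┃                  ┃    ┃                
       ┗━━━━━━━━━━━━━━━━━━┛    ┃                
       ****                 **+┃                
   ****                       +┃                
***  ~~~~~~                   +┃                
     ~~~~~~                   +┃                
     ~~~~~~                   +┃                
━━━━━━━━━━━━━━━━━━━━━━━━━━━━━━━┛                
                                                
                                                


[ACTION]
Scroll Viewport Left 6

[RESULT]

            ┏┏━━━━━━━━━━━━━━━━━━┓━━━━━━━━━━┓    
            ┃┃ CalendarWidget   ┃          ┃    
            ┠┠──────────────────┨──────────┨    
            ┃┃  December 2026   ┃          ┃    
            ┃┃Mo Tu We Th Fr Sa ┃          ┃    
 ┏━━━━━━━━━━━┃    1  2  3*  4  5┃━━━━┓     ┃    
 ┃ DrawingCan┃ 7  8  9 10 11 12 ┃    ┃     ┃    
 ┠───────────┃14 15 16 17 18 19 ┃────┨     ┃    
 ┃+          ┃21 22 23 24 25 26 ┃    ┃     ┃    
 ┃           ┃28 29* 30 31      ┃    ┃━━━━━┛    
 ┃           ┃                  ┃    ┃          
 ┃           ┃                  ┃    ┃          
 ┃           ┗━━━━━━━━━━━━━━━━━━┛    ┃          
 ┃           ****                 **+┃          
 ┃       ****                       +┃          
 ┃   ****  ~~~~~~                   +┃          
 ┃***      ~~~~~~                   +┃          
 ┃         ~~~~~~                   +┃          
 ┗━━━━━━━━━━━━━━━━━━━━━━━━━━━━━━━━━━━┛          
                                                
                                                


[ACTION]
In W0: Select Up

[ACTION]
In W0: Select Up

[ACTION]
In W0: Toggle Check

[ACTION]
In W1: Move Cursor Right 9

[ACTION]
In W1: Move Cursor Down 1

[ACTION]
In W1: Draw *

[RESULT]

            ┏┏━━━━━━━━━━━━━━━━━━┓━━━━━━━━━━┓    
            ┃┃ CalendarWidget   ┃          ┃    
            ┠┠──────────────────┨──────────┨    
            ┃┃  December 2026   ┃          ┃    
            ┃┃Mo Tu We Th Fr Sa ┃          ┃    
 ┏━━━━━━━━━━━┃    1  2  3*  4  5┃━━━━┓     ┃    
 ┃ DrawingCan┃ 7  8  9 10 11 12 ┃    ┃     ┃    
 ┠───────────┃14 15 16 17 18 19 ┃────┨     ┃    
 ┃           ┃21 22 23 24 25 26 ┃    ┃     ┃    
 ┃         * ┃28 29* 30 31      ┃    ┃━━━━━┛    
 ┃           ┃                  ┃    ┃          
 ┃           ┃                  ┃    ┃          
 ┃           ┗━━━━━━━━━━━━━━━━━━┛    ┃          
 ┃           ****                 **+┃          
 ┃       ****                       +┃          
 ┃   ****  ~~~~~~                   +┃          
 ┃***      ~~~~~~                   +┃          
 ┃         ~~~~~~                   +┃          
 ┗━━━━━━━━━━━━━━━━━━━━━━━━━━━━━━━━━━━┛          
                                                
                                                


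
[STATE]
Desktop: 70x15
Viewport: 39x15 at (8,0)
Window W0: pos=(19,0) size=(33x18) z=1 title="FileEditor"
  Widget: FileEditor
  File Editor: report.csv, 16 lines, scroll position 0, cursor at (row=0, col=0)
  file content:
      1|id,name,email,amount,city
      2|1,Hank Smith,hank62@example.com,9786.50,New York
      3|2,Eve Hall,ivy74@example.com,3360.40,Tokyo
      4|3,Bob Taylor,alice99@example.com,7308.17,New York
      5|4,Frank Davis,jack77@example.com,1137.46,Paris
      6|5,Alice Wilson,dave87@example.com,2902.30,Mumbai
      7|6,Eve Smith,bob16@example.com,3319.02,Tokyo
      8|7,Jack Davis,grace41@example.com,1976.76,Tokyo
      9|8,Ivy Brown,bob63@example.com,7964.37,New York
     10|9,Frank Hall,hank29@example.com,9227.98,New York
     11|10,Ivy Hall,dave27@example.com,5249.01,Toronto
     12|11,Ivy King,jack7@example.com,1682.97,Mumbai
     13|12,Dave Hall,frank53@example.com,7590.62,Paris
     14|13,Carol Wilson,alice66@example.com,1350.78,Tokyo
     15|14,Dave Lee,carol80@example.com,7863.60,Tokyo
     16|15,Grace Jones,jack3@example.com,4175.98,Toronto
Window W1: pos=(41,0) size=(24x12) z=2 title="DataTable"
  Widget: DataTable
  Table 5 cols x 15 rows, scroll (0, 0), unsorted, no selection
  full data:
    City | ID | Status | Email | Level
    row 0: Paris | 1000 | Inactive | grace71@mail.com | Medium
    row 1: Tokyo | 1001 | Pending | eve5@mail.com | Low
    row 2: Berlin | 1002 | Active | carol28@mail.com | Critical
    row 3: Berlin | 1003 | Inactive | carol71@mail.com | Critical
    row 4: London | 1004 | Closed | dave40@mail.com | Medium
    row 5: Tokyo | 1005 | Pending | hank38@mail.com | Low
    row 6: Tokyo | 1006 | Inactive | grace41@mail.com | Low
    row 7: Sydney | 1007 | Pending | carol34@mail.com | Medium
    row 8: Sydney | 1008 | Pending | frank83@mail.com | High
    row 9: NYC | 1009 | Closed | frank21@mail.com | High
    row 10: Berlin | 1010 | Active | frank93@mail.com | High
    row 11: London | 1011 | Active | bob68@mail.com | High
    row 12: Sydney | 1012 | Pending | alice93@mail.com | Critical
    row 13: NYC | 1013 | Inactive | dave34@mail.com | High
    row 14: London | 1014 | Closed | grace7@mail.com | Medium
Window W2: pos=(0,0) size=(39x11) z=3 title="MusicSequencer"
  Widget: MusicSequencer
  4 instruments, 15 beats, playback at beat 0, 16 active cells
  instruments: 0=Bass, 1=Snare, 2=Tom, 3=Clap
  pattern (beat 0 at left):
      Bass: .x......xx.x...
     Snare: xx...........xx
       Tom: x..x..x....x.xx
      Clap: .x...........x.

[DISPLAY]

━━━━━━━━━━━━━━━━━━━━━━━━━━━━━━┓━━┏━━━━━
equencer                      ┃  ┃ Data
──────────────────────────────┨──┠─────
12345678901234                ┃t,┃City 
█······██·█···                ┃@e┃─────
█···········██                ┃am┃Paris
··█··█····█·██                ┃9@┃Tokyo
█···········█·                ┃7@┃Berli
                              ┃87┃Berli
                              ┃xa┃Londo
━━━━━━━━━━━━━━━━━━━━━━━━━━━━━━┛1@┃Tokyo
           ┃8,Ivy Brown,bob63@exa┗━━━━━
           ┃9,Frank Hall,hank29@example
           ┃10,Ivy Hall,dave27@example.
           ┃11,Ivy King,jack7@example.c


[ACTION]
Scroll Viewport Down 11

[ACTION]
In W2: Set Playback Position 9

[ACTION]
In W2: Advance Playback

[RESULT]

━━━━━━━━━━━━━━━━━━━━━━━━━━━━━━┓━━┏━━━━━
equencer                      ┃  ┃ Data
──────────────────────────────┨──┠─────
123456789▼1234                ┃t,┃City 
█······██·█···                ┃@e┃─────
█···········██                ┃am┃Paris
··█··█····█·██                ┃9@┃Tokyo
█···········█·                ┃7@┃Berli
                              ┃87┃Berli
                              ┃xa┃Londo
━━━━━━━━━━━━━━━━━━━━━━━━━━━━━━┛1@┃Tokyo
           ┃8,Ivy Brown,bob63@exa┗━━━━━
           ┃9,Frank Hall,hank29@example
           ┃10,Ivy Hall,dave27@example.
           ┃11,Ivy King,jack7@example.c


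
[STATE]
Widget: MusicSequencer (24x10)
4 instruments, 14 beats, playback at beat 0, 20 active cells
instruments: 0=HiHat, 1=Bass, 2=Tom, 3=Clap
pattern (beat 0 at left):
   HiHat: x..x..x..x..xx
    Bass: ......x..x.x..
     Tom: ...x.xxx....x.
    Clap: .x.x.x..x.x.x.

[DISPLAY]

      ▼1234567890123    
 HiHat█··█··█··█··██    
  Bass······█··█·█··    
   Tom···█·███····█·    
  Clap·█·█·█··█·█·█·    
                        
                        
                        
                        
                        


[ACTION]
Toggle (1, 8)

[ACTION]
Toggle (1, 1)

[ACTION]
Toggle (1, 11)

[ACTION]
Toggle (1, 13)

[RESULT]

      ▼1234567890123    
 HiHat█··█··█··█··██    
  Bass·█····█·██···█    
   Tom···█·███····█·    
  Clap·█·█·█··█·█·█·    
                        
                        
                        
                        
                        


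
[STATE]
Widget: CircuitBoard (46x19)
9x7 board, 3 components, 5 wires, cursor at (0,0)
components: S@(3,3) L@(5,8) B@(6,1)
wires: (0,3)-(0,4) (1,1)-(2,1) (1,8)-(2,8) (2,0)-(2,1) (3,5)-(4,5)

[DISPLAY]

   0 1 2 3 4 5 6 7 8                          
0  [.]          · ─ ·                         
                                              
1       ·                           ·         
        │                           │         
2   · ─ ·                           ·         
                                              
3               S       ·                     
                        │                     
4                       ·                     
                                              
5                                   L         
                                              
6       B                                     
Cursor: (0,0)                                 
                                              
                                              
                                              
                                              


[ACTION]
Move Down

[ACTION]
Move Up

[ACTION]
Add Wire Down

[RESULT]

   0 1 2 3 4 5 6 7 8                          
0  [.]          · ─ ·                         
    │                                         
1   ·   ·                           ·         
        │                           │         
2   · ─ ·                           ·         
                                              
3               S       ·                     
                        │                     
4                       ·                     
                                              
5                                   L         
                                              
6       B                                     
Cursor: (0,0)                                 
                                              
                                              
                                              
                                              


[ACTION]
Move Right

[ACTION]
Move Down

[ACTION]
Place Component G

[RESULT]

   0 1 2 3 4 5 6 7 8                          
0   ·           · ─ ·                         
    │                                         
1   ·  [G]                          ·         
        │                           │         
2   · ─ ·                           ·         
                                              
3               S       ·                     
                        │                     
4                       ·                     
                                              
5                                   L         
                                              
6       B                                     
Cursor: (1,1)                                 
                                              
                                              
                                              
                                              


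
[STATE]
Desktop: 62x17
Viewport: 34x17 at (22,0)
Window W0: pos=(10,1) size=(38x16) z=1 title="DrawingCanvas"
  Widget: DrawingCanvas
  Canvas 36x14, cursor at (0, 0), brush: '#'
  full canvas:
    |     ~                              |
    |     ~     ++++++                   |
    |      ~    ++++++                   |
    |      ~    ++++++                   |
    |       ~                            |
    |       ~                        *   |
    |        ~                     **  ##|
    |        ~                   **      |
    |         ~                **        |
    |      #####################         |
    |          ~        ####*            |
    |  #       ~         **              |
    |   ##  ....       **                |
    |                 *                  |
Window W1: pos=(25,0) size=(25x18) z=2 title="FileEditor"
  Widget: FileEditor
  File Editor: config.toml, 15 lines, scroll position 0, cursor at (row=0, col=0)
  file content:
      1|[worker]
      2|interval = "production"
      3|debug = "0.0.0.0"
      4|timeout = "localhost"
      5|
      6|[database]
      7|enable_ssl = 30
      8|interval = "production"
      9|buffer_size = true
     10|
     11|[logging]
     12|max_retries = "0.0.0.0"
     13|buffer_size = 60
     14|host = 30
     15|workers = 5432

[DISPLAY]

   ┏━━━━━━━━━━━━━━━━━━━━━━━┓      
━━━┃ FileEditor            ┃      
vas┠───────────────────────┨      
───┃█worker]              ▲┃      
   ┃interval = "production█┃      
+++┃debug = "0.0.0.0"     ░┃      
+++┃timeout = "localhost" ░┃      
+++┃                      ░┃      
   ┃[database]            ░┃      
   ┃enable_ssl = 30       ░┃      
   ┃interval = "production░┃      
   ┃buffer_size = true    ░┃      
   ┃                      ░┃      
###┃[logging]             ░┃      
   ┃max_retries = "0.0.0.0░┃      
   ┃buffer_size = 60      ░┃      
━━━┃host = 30             ▼┃      


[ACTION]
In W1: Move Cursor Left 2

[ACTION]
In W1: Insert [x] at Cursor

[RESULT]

   ┏━━━━━━━━━━━━━━━━━━━━━━━┓      
━━━┃ FileEditor            ┃      
vas┠───────────────────────┨      
───┃x█worker]             ▲┃      
   ┃interval = "production█┃      
+++┃debug = "0.0.0.0"     ░┃      
+++┃timeout = "localhost" ░┃      
+++┃                      ░┃      
   ┃[database]            ░┃      
   ┃enable_ssl = 30       ░┃      
   ┃interval = "production░┃      
   ┃buffer_size = true    ░┃      
   ┃                      ░┃      
###┃[logging]             ░┃      
   ┃max_retries = "0.0.0.0░┃      
   ┃buffer_size = 60      ░┃      
━━━┃host = 30             ▼┃      


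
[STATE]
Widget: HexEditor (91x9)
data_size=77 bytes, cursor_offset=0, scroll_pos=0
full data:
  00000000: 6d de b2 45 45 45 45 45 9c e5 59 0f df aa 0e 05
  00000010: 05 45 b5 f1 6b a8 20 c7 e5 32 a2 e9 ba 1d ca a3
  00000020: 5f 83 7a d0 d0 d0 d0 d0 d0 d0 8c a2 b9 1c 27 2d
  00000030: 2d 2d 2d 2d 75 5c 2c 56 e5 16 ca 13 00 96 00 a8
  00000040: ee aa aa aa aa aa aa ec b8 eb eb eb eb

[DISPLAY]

00000000  6D de b2 45 45 45 45 45  9c e5 59 0f df aa 0e 05  |m..EEEEE..Y.....|             
00000010  05 45 b5 f1 6b a8 20 c7  e5 32 a2 e9 ba 1d ca a3  |.E..k. ..2......|             
00000020  5f 83 7a d0 d0 d0 d0 d0  d0 d0 8c a2 b9 1c 27 2d  |_.z...........'-|             
00000030  2d 2d 2d 2d 75 5c 2c 56  e5 16 ca 13 00 96 00 a8  |----u\,V........|             
00000040  ee aa aa aa aa aa aa ec  b8 eb eb eb eb           |.............   |             
                                                                                           
                                                                                           
                                                                                           
                                                                                           


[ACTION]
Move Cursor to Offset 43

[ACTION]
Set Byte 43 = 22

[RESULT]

00000000  6d de b2 45 45 45 45 45  9c e5 59 0f df aa 0e 05  |m..EEEEE..Y.....|             
00000010  05 45 b5 f1 6b a8 20 c7  e5 32 a2 e9 ba 1d ca a3  |.E..k. ..2......|             
00000020  5f 83 7a d0 d0 d0 d0 d0  d0 d0 8c 22 b9 1c 27 2d  |_.z........"..'-|             
00000030  2d 2d 2d 2d 75 5c 2c 56  e5 16 ca 13 00 96 00 a8  |----u\,V........|             
00000040  ee aa aa aa aa aa aa ec  b8 eb eb eb eb           |.............   |             
                                                                                           
                                                                                           
                                                                                           
                                                                                           


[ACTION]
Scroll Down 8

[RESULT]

00000040  ee aa aa aa aa aa aa ec  b8 eb eb eb eb           |.............   |             
                                                                                           
                                                                                           
                                                                                           
                                                                                           
                                                                                           
                                                                                           
                                                                                           
                                                                                           


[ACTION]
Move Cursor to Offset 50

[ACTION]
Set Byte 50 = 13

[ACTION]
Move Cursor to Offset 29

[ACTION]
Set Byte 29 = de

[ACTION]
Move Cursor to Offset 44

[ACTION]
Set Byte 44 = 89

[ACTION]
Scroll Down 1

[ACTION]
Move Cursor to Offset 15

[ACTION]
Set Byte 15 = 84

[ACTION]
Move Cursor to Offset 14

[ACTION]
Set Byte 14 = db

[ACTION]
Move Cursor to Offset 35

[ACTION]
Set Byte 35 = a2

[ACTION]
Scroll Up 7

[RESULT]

00000000  6d de b2 45 45 45 45 45  9c e5 59 0f df aa db 84  |m..EEEEE..Y.....|             
00000010  05 45 b5 f1 6b a8 20 c7  e5 32 a2 e9 ba de ca a3  |.E..k. ..2......|             
00000020  5f 83 7a A2 d0 d0 d0 d0  d0 d0 8c 22 89 1c 27 2d  |_.z........"..'-|             
00000030  2d 2d 13 2d 75 5c 2c 56  e5 16 ca 13 00 96 00 a8  |--.-u\,V........|             
00000040  ee aa aa aa aa aa aa ec  b8 eb eb eb eb           |.............   |             
                                                                                           
                                                                                           
                                                                                           
                                                                                           


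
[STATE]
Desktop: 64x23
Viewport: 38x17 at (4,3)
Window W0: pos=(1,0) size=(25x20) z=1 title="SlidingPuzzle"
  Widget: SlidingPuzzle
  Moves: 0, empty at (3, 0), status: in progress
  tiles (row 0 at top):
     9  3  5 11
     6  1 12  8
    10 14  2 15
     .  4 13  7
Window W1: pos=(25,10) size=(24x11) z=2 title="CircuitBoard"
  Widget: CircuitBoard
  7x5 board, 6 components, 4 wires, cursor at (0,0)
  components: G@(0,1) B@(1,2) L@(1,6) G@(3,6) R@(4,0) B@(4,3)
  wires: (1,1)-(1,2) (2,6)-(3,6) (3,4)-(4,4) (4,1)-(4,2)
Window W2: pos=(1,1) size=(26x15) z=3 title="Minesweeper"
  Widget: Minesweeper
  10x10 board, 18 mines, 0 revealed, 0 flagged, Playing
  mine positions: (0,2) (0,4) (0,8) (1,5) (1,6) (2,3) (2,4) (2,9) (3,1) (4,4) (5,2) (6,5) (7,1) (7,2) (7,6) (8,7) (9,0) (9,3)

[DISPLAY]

──────────────────────┨               
■■■■■■■■              ┃               
■■■■■■■■              ┃               
■■■■■■■■              ┃               
■■■■■■■■              ┃               
■■■■■■■■              ┃               
■■■■■■■■              ┃               
■■■■■■■■              ┃━━━━━━━━━━━━━━━
■■■■■■■■              ┃CircuitBoard   
■■■■■■■■              ┃───────────────
■■■■■■■■              ┃  0 1 2 3 4 5 6
                      ┃  [.]  G       
━━━━━━━━━━━━━━━━━━━━━━┛               
                     ┃1       · ─ B   
                     ┃                
                     ┃2               
━━━━━━━━━━━━━━━━━━━━━┃                


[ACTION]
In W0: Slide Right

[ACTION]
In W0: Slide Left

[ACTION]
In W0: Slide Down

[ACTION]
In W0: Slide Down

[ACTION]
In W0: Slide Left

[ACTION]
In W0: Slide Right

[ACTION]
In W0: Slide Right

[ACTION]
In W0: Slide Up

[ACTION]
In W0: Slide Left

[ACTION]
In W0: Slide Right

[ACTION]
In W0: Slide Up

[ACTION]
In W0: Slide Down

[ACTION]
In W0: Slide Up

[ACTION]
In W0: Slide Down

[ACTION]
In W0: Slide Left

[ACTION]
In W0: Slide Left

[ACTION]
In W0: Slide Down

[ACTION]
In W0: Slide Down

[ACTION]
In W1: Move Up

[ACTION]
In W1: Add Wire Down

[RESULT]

──────────────────────┨               
■■■■■■■■              ┃               
■■■■■■■■              ┃               
■■■■■■■■              ┃               
■■■■■■■■              ┃               
■■■■■■■■              ┃               
■■■■■■■■              ┃               
■■■■■■■■              ┃━━━━━━━━━━━━━━━
■■■■■■■■              ┃CircuitBoard   
■■■■■■■■              ┃───────────────
■■■■■■■■              ┃  0 1 2 3 4 5 6
                      ┃  [.]  G       
━━━━━━━━━━━━━━━━━━━━━━┛   │           
                     ┃1   ·   · ─ B   
                     ┃                
                     ┃2               
━━━━━━━━━━━━━━━━━━━━━┃                


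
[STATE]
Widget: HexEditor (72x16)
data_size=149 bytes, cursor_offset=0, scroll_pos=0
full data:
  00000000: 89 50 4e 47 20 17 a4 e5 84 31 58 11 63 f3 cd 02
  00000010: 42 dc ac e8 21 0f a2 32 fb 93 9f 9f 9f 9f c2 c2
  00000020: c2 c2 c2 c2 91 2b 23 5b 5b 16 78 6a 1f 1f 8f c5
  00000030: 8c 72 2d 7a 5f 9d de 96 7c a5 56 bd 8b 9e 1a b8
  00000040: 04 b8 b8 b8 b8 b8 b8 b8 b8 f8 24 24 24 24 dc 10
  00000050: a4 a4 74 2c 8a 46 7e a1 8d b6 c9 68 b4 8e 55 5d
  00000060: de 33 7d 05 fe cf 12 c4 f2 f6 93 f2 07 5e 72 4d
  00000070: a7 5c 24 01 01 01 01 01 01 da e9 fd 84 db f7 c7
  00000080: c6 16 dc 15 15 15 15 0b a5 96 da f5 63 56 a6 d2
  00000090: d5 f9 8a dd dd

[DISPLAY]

00000000  89 50 4e 47 20 17 a4 e5  84 31 58 11 63 f3 cd 02  |.PNG ....1X
00000010  42 dc ac e8 21 0f a2 32  fb 93 9f 9f 9f 9f c2 c2  |B...!..2...
00000020  c2 c2 c2 c2 91 2b 23 5b  5b 16 78 6a 1f 1f 8f c5  |.....+#[[.x
00000030  8c 72 2d 7a 5f 9d de 96  7c a5 56 bd 8b 9e 1a b8  |.r-z_...|.V
00000040  04 b8 b8 b8 b8 b8 b8 b8  b8 f8 24 24 24 24 dc 10  |..........$
00000050  a4 a4 74 2c 8a 46 7e a1  8d b6 c9 68 b4 8e 55 5d  |..t,.F~....
00000060  de 33 7d 05 fe cf 12 c4  f2 f6 93 f2 07 5e 72 4d  |.3}........
00000070  a7 5c 24 01 01 01 01 01  01 da e9 fd 84 db f7 c7  |.\$........
00000080  c6 16 dc 15 15 15 15 0b  a5 96 da f5 63 56 a6 d2  |...........
00000090  d5 f9 8a dd dd                                    |.....      
                                                                        
                                                                        
                                                                        
                                                                        
                                                                        
                                                                        


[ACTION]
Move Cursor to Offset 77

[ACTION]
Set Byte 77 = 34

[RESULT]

00000000  89 50 4e 47 20 17 a4 e5  84 31 58 11 63 f3 cd 02  |.PNG ....1X
00000010  42 dc ac e8 21 0f a2 32  fb 93 9f 9f 9f 9f c2 c2  |B...!..2...
00000020  c2 c2 c2 c2 91 2b 23 5b  5b 16 78 6a 1f 1f 8f c5  |.....+#[[.x
00000030  8c 72 2d 7a 5f 9d de 96  7c a5 56 bd 8b 9e 1a b8  |.r-z_...|.V
00000040  04 b8 b8 b8 b8 b8 b8 b8  b8 f8 24 24 24 34 dc 10  |..........$
00000050  a4 a4 74 2c 8a 46 7e a1  8d b6 c9 68 b4 8e 55 5d  |..t,.F~....
00000060  de 33 7d 05 fe cf 12 c4  f2 f6 93 f2 07 5e 72 4d  |.3}........
00000070  a7 5c 24 01 01 01 01 01  01 da e9 fd 84 db f7 c7  |.\$........
00000080  c6 16 dc 15 15 15 15 0b  a5 96 da f5 63 56 a6 d2  |...........
00000090  d5 f9 8a dd dd                                    |.....      
                                                                        
                                                                        
                                                                        
                                                                        
                                                                        
                                                                        


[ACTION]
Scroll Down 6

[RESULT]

00000060  de 33 7d 05 fe cf 12 c4  f2 f6 93 f2 07 5e 72 4d  |.3}........
00000070  a7 5c 24 01 01 01 01 01  01 da e9 fd 84 db f7 c7  |.\$........
00000080  c6 16 dc 15 15 15 15 0b  a5 96 da f5 63 56 a6 d2  |...........
00000090  d5 f9 8a dd dd                                    |.....      
                                                                        
                                                                        
                                                                        
                                                                        
                                                                        
                                                                        
                                                                        
                                                                        
                                                                        
                                                                        
                                                                        
                                                                        


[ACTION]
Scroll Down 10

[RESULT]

00000090  d5 f9 8a dd dd                                    |.....      
                                                                        
                                                                        
                                                                        
                                                                        
                                                                        
                                                                        
                                                                        
                                                                        
                                                                        
                                                                        
                                                                        
                                                                        
                                                                        
                                                                        
                                                                        


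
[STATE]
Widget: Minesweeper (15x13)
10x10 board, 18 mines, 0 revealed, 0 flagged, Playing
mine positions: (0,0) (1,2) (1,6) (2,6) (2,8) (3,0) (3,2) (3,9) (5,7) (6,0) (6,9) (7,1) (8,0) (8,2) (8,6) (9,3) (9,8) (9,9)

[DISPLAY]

■■■■■■■■■■     
■■■■■■■■■■     
■■■■■■■■■■     
■■■■■■■■■■     
■■■■■■■■■■     
■■■■■■■■■■     
■■■■■■■■■■     
■■■■■■■■■■     
■■■■■■■■■■     
■■■■■■■■■■     
               
               
               


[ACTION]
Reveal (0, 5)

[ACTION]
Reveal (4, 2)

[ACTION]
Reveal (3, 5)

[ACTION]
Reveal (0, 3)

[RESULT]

■■■1■1■■■■     
■■■■■■■■■■     
■■■■■■■■■■     
■■■■■1■■■■     
■■1■■■■■■■     
■■■■■■■■■■     
■■■■■■■■■■     
■■■■■■■■■■     
■■■■■■■■■■     
■■■■■■■■■■     
               
               
               
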